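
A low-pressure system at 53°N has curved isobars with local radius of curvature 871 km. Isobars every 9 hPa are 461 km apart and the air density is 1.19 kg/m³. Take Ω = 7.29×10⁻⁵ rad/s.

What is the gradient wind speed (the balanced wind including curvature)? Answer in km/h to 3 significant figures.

45.1 km/h

Coriolis parameter at 53°N:
f = 2Ω sin φ = 2 × 7.29×10⁻⁵ × sin 53° = 1.16×10⁻⁴ s⁻¹
Pressure gradient: |∂P/∂n| = 900 Pa / 461000 m = 1.95×10⁻³ Pa/m
Geostrophic speed: V_g = |∂P/∂n|/(fρ) = 1.95×10⁻³/(1.16×10⁻⁴ × 1.19) = 14.1 m/s
Around a low, centrifugal force acts outward with Coriolis, so pressure-gradient force balances both:
(1/ρ)|∂P/∂n| = fV + V²/R  →  V² + fR·V − fR·V_g = 0
With fR = 1.16×10⁻⁴ × 871×10³ m = 101 m/s:
V = [−fR + √((fR)² + 4 fR V_g)]/2 = [−101 + √(101² + 4×101×14.1)]/2 = 12.5 m/s
Subgeostrophic (V < V_g = 14.1 m/s), as expected around a low.
Converting: 12.5 m/s × 3.6 = 45.1 km/h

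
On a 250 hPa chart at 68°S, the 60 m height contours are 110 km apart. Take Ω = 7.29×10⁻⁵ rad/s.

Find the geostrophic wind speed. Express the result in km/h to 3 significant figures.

142 km/h

Coriolis parameter at 68°S:
f = 2Ω sin φ = 2 × 7.29×10⁻⁵ × sin 68° = 1.35×10⁻⁴ s⁻¹
Height gradient: |∂Z/∂n| = 60 m / 110000 m = 5.45×10⁻⁴
On a pressure surface, geostrophic balance gives V_g = (g/f)|∂Z/∂n|:
V_g = 9.81 × 5.45×10⁻⁴ / 1.35×10⁻⁴ = 39.6 m/s
Converting: 39.6 m/s × 3.6 = 142 km/h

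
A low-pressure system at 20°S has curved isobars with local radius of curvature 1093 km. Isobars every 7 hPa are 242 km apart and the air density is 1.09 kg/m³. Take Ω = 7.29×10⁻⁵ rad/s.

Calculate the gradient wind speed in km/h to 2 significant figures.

120 km/h

Coriolis parameter at 20°S:
f = 2Ω sin φ = 2 × 7.29×10⁻⁵ × sin 20° = 4.99×10⁻⁵ s⁻¹
Pressure gradient: |∂P/∂n| = 700 Pa / 242000 m = 2.89×10⁻³ Pa/m
Geostrophic speed: V_g = |∂P/∂n|/(fρ) = 2.89×10⁻³/(4.99×10⁻⁵ × 1.09) = 53.2 m/s
Around a low, centrifugal force acts outward with Coriolis, so pressure-gradient force balances both:
(1/ρ)|∂P/∂n| = fV + V²/R  →  V² + fR·V − fR·V_g = 0
With fR = 4.99×10⁻⁵ × 1093×10³ m = 54.5 m/s:
V = [−fR + √((fR)² + 4 fR V_g)]/2 = [−54.5 + √(54.5² + 4×54.5×53.2)]/2 = 33.1 m/s
Subgeostrophic (V < V_g = 53.2 m/s), as expected around a low.
Converting: 33.1 m/s × 3.6 = 120 km/h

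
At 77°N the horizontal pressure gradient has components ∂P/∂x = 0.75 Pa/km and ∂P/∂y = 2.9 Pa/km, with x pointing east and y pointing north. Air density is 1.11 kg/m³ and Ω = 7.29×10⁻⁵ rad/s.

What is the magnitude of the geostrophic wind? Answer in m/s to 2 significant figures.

Coriolis parameter at 77°N:
f = 2Ω sin φ = 2 × 7.29×10⁻⁵ × sin 77° = 1.42×10⁻⁴ s⁻¹
Component geostrophic relations (x east, y north):
u_g = −(1/(fρ)) ∂P/∂y,  v_g = (1/(fρ)) ∂P/∂x
u_g = −(2.9×10⁻³)/(1.42×10⁻⁴ × 1.11) = −18.4 m/s;  v_g = (0.75×10⁻³)/(1.42×10⁻⁴ × 1.11) = 4.76 m/s
|V_g| = √(u_g² + v_g²) = 19.0 m/s

19 m/s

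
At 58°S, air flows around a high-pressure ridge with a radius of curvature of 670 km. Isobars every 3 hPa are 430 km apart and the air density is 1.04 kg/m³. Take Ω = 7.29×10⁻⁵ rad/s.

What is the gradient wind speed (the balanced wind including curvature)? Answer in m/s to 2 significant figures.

Coriolis parameter at 58°S:
f = 2Ω sin φ = 2 × 7.29×10⁻⁵ × sin 58° = 1.24×10⁻⁴ s⁻¹
Pressure gradient: |∂P/∂n| = 300 Pa / 430000 m = 6.98×10⁻⁴ Pa/m
Geostrophic speed: V_g = |∂P/∂n|/(fρ) = 6.98×10⁻⁴/(1.24×10⁻⁴ × 1.04) = 5.43 m/s
Around a high, pressure-gradient force acts outward with centrifugal, so Coriolis balances both:
fV = (1/ρ)|∂P/∂n| + V²/R  →  V² − fR·V + fR·V_g = 0
With fR = 1.24×10⁻⁴ × 670×10³ m = 82.8 m/s:
V = [fR − √((fR)² − 4 fR V_g)]/2 = [82.8 − √(82.8² − 4×82.8×5.43)]/2 = 5.84 m/s
Supergeostrophic (V > V_g = 5.43 m/s), as expected around a high.

5.8 m/s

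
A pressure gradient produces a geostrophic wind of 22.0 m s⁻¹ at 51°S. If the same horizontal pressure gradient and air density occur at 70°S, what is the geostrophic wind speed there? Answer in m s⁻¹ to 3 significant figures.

With the same pressure gradient and density, V_g ∝ 1/f ∝ 1/sin φ.
V₂ = V₁ · sin φ₁ / sin φ₂ = 22.0 × sin 51° / sin 70°
V₂ = 22.0 × 0.7771/0.9397 = 18.2 m s⁻¹

18.2 m s⁻¹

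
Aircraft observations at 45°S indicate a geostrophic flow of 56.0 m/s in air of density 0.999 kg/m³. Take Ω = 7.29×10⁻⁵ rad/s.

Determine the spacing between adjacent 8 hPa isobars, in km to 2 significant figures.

140 km

Coriolis parameter at 45°S:
f = 2Ω sin φ = 2 × 7.29×10⁻⁵ × sin 45° = 1.03×10⁻⁴ s⁻¹
Geostrophic balance rearranged: |∂P/∂n| = f ρ V_g
|∂P/∂n| = 1.03×10⁻⁴ × 0.999 × 56.0 = 5.77×10⁻³ Pa/m
Isobar spacing: Δn = ΔP/|∂P/∂n| = 800 Pa / 5.77×10⁻³ Pa/m = 138706 m ≈ 140 km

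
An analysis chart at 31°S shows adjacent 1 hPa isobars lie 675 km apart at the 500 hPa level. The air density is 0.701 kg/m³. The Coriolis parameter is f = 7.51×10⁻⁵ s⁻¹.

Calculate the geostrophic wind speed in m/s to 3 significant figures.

Pressure gradient: |∂P/∂n| = 100 Pa / 675000 m = 1.48×10⁻⁴ Pa/m
Geostrophic balance (pressure-gradient force = Coriolis force):
V_g = (1/(fρ)) |∂P/∂n| = 1.48×10⁻⁴ / (7.51×10⁻⁵ × 0.701) = 2.81 m/s

2.81 m/s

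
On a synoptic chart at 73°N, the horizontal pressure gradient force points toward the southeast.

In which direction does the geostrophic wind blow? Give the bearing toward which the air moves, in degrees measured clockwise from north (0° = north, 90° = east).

225°

The pressure-gradient force points toward the southeast (bearing 135°).
Geostrophic balance: in the Northern Hemisphere the Coriolis force deflects motion to the right, so the geostrophic wind blows 90° to the right of the pressure-gradient force (low pressure on the left).
Rotating 135° by 90° clockwise gives 225° — the wind blows toward the southwest.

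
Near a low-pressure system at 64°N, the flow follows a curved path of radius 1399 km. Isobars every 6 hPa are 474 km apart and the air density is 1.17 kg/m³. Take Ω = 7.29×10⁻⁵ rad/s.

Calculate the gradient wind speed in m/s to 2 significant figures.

7.9 m/s

Coriolis parameter at 64°N:
f = 2Ω sin φ = 2 × 7.29×10⁻⁵ × sin 64° = 1.31×10⁻⁴ s⁻¹
Pressure gradient: |∂P/∂n| = 600 Pa / 474000 m = 1.27×10⁻³ Pa/m
Geostrophic speed: V_g = |∂P/∂n|/(fρ) = 1.27×10⁻³/(1.31×10⁻⁴ × 1.17) = 8.26 m/s
Around a low, centrifugal force acts outward with Coriolis, so pressure-gradient force balances both:
(1/ρ)|∂P/∂n| = fV + V²/R  →  V² + fR·V − fR·V_g = 0
With fR = 1.31×10⁻⁴ × 1399×10³ m = 183 m/s:
V = [−fR + √((fR)² + 4 fR V_g)]/2 = [−183 + √(183² + 4×183×8.26)]/2 = 7.91 m/s
Subgeostrophic (V < V_g = 8.26 m/s), as expected around a low.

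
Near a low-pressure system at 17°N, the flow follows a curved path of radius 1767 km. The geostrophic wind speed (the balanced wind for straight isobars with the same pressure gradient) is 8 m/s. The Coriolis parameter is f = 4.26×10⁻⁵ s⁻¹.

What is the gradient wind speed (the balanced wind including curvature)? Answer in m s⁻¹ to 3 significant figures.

Around a low, centrifugal force acts outward with Coriolis, so pressure-gradient force balances both:
(1/ρ)|∂P/∂n| = fV + V²/R  →  V² + fR·V − fR·V_g = 0
With fR = 4.26×10⁻⁵ × 1767×10³ m = 75.3 m/s:
V = [−fR + √((fR)² + 4 fR V_g)]/2 = [−75.3 + √(75.3² + 4×75.3×8)]/2 = 7.29 m/s
Subgeostrophic (V < V_g = 8 m/s), as expected around a low.

7.29 m s⁻¹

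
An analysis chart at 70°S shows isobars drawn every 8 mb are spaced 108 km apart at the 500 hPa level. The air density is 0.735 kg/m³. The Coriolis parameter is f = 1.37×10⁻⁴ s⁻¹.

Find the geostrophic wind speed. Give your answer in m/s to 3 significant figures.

Pressure gradient: |∂P/∂n| = 800 Pa / 108000 m = 7.41×10⁻³ Pa/m
Geostrophic balance (pressure-gradient force = Coriolis force):
V_g = (1/(fρ)) |∂P/∂n| = 7.41×10⁻³ / (1.37×10⁻⁴ × 0.735) = 73.6 m/s

73.6 m/s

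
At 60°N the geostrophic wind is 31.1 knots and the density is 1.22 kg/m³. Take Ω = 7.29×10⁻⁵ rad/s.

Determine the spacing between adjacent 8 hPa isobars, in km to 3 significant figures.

Coriolis parameter at 60°N:
f = 2Ω sin φ = 2 × 7.29×10⁻⁵ × sin 60° = 1.26×10⁻⁴ s⁻¹
Wind speed in SI: 31.1 knots = 16.0 m/s
Geostrophic balance rearranged: |∂P/∂n| = f ρ V_g
|∂P/∂n| = 1.26×10⁻⁴ × 1.22 × 16.0 = 2.46×10⁻³ Pa/m
Isobar spacing: Δn = ΔP/|∂P/∂n| = 800 Pa / 2.46×10⁻³ Pa/m = 324596 m ≈ 325 km

325 km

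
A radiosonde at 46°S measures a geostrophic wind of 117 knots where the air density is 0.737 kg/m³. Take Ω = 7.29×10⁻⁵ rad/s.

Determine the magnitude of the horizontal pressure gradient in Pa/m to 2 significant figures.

Coriolis parameter at 46°S:
f = 2Ω sin φ = 2 × 7.29×10⁻⁵ × sin 46° = 1.05×10⁻⁴ s⁻¹
Wind speed in SI: 117 knots = 60.2 m/s
Geostrophic balance rearranged: |∂P/∂n| = f ρ V_g
|∂P/∂n| = 1.05×10⁻⁴ × 0.737 × 60.2 = 4.65×10⁻³ Pa/m

4.7×10⁻³ Pa/m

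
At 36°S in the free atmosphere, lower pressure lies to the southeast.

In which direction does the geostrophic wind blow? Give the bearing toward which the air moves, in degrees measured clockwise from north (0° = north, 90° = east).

The pressure-gradient force points toward the southeast (bearing 135°).
Geostrophic balance: in the Southern Hemisphere the Coriolis force deflects motion to the left, so the geostrophic wind blows 90° to the left of the pressure-gradient force (low pressure on the right).
Rotating 135° by 90° counterclockwise gives 045° — the wind blows toward the northeast.

045°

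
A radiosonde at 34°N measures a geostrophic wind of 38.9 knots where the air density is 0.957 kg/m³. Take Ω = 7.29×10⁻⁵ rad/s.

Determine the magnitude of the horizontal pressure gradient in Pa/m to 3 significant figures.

1.56×10⁻³ Pa/m

Coriolis parameter at 34°N:
f = 2Ω sin φ = 2 × 7.29×10⁻⁵ × sin 34° = 8.15×10⁻⁵ s⁻¹
Wind speed in SI: 38.9 knots = 20.0 m/s
Geostrophic balance rearranged: |∂P/∂n| = f ρ V_g
|∂P/∂n| = 8.15×10⁻⁵ × 0.957 × 20.0 = 1.56×10⁻³ Pa/m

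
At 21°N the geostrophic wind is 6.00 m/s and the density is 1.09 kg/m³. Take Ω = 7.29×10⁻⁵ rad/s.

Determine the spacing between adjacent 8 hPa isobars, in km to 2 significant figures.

2300 km

Coriolis parameter at 21°N:
f = 2Ω sin φ = 2 × 7.29×10⁻⁵ × sin 21° = 5.23×10⁻⁵ s⁻¹
Geostrophic balance rearranged: |∂P/∂n| = f ρ V_g
|∂P/∂n| = 5.23×10⁻⁵ × 1.09 × 6.00 = 3.42×10⁻⁴ Pa/m
Isobar spacing: Δn = ΔP/|∂P/∂n| = 800 Pa / 3.42×10⁻⁴ Pa/m = 2341130 m ≈ 2300 km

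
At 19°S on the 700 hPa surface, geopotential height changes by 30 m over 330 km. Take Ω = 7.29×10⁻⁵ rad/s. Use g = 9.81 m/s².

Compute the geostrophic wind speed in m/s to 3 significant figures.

Coriolis parameter at 19°S:
f = 2Ω sin φ = 2 × 7.29×10⁻⁵ × sin 19° = 4.75×10⁻⁵ s⁻¹
Height gradient: |∂Z/∂n| = 30 m / 330000 m = 9.09×10⁻⁵
On a pressure surface, geostrophic balance gives V_g = (g/f)|∂Z/∂n|:
V_g = 9.81 × 9.09×10⁻⁵ / 4.75×10⁻⁵ = 18.8 m/s

18.8 m/s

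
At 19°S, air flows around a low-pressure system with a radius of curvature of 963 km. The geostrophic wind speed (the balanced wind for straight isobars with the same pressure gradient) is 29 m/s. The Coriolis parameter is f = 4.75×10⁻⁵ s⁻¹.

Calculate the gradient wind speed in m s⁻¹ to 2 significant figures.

Around a low, centrifugal force acts outward with Coriolis, so pressure-gradient force balances both:
(1/ρ)|∂P/∂n| = fV + V²/R  →  V² + fR·V − fR·V_g = 0
With fR = 4.75×10⁻⁵ × 963×10³ m = 45.7 m/s:
V = [−fR + √((fR)² + 4 fR V_g)]/2 = [−45.7 + √(45.7² + 4×45.7×29)]/2 = 20.1 m/s
Subgeostrophic (V < V_g = 29 m/s), as expected around a low.

20 m s⁻¹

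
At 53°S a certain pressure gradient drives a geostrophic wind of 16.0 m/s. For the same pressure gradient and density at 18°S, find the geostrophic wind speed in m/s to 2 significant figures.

With the same pressure gradient and density, V_g ∝ 1/f ∝ 1/sin φ.
V₂ = V₁ · sin φ₁ / sin φ₂ = 16.0 × sin 53° / sin 18°
V₂ = 16.0 × 0.7986/0.3090 = 41 m/s

41 m/s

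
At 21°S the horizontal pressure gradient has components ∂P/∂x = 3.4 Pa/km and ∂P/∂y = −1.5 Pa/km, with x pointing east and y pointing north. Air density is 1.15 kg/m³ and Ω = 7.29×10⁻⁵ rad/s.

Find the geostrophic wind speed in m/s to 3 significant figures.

61.8 m/s

Coriolis parameter at 21°S:
f = 2Ω sin φ = 2 × 7.29×10⁻⁵ × sin 21° = 5.23×10⁻⁵ s⁻¹
In the Southern Hemisphere f is negative: f = −5.23×10⁻⁵ s⁻¹.
Component geostrophic relations (x east, y north):
u_g = −(1/(fρ)) ∂P/∂y,  v_g = (1/(fρ)) ∂P/∂x
u_g = −(−1.5×10⁻³)/(−5.23×10⁻⁵ × 1.15) = −25.0 m/s;  v_g = (3.4×10⁻³)/(−5.23×10⁻⁵ × 1.15) = −56.6 m/s
|V_g| = √(u_g² + v_g²) = 61.8 m/s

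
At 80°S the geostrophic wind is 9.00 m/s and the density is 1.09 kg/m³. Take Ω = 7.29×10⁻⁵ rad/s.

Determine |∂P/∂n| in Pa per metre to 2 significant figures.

Coriolis parameter at 80°S:
f = 2Ω sin φ = 2 × 7.29×10⁻⁵ × sin 80° = 1.44×10⁻⁴ s⁻¹
Geostrophic balance rearranged: |∂P/∂n| = f ρ V_g
|∂P/∂n| = 1.44×10⁻⁴ × 1.09 × 9.00 = 1.41×10⁻³ Pa/m

1.4×10⁻³ Pa/m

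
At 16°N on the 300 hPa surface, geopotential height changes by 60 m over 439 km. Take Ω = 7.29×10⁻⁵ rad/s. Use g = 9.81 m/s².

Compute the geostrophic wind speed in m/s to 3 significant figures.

Coriolis parameter at 16°N:
f = 2Ω sin φ = 2 × 7.29×10⁻⁵ × sin 16° = 4.02×10⁻⁵ s⁻¹
Height gradient: |∂Z/∂n| = 60 m / 439000 m = 1.37×10⁻⁴
On a pressure surface, geostrophic balance gives V_g = (g/f)|∂Z/∂n|:
V_g = 9.81 × 1.37×10⁻⁴ / 4.02×10⁻⁵ = 33.4 m/s

33.4 m/s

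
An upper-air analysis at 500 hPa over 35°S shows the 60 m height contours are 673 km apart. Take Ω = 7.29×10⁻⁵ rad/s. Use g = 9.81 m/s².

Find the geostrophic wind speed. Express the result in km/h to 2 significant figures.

Coriolis parameter at 35°S:
f = 2Ω sin φ = 2 × 7.29×10⁻⁵ × sin 35° = 8.36×10⁻⁵ s⁻¹
Height gradient: |∂Z/∂n| = 60 m / 673000 m = 8.92×10⁻⁵
On a pressure surface, geostrophic balance gives V_g = (g/f)|∂Z/∂n|:
V_g = 9.81 × 8.92×10⁻⁵ / 8.36×10⁻⁵ = 10.5 m/s
Converting: 10.5 m/s × 3.6 = 38 km/h

38 km/h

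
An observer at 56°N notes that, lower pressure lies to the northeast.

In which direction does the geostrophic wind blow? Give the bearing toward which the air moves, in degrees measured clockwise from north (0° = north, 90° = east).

135°

The pressure-gradient force points toward the northeast (bearing 045°).
Geostrophic balance: in the Northern Hemisphere the Coriolis force deflects motion to the right, so the geostrophic wind blows 90° to the right of the pressure-gradient force (low pressure on the left).
Rotating 045° by 90° clockwise gives 135° — the wind blows toward the southeast.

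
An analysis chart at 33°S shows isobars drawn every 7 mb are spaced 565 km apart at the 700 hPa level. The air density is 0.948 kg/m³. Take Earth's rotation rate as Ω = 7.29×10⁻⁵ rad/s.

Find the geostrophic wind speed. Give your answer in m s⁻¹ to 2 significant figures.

Coriolis parameter at 33°S:
f = 2Ω sin φ = 2 × 7.29×10⁻⁵ × sin 33° = 7.94×10⁻⁵ s⁻¹
Pressure gradient: |∂P/∂n| = 700 Pa / 565000 m = 1.24×10⁻³ Pa/m
Geostrophic balance (pressure-gradient force = Coriolis force):
V_g = (1/(fρ)) |∂P/∂n| = 1.24×10⁻³ / (7.94×10⁻⁵ × 0.948) = 16.5 m/s

16 m s⁻¹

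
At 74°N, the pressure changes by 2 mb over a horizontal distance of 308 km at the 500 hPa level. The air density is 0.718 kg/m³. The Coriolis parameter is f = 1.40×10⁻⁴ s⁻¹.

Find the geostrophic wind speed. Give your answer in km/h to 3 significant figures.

23.3 km/h

Pressure gradient: |∂P/∂n| = 200 Pa / 308000 m = 6.49×10⁻⁴ Pa/m
Geostrophic balance (pressure-gradient force = Coriolis force):
V_g = (1/(fρ)) |∂P/∂n| = 6.49×10⁻⁴ / (1.40×10⁻⁴ × 0.718) = 6.46 m/s
Converting: 6.46 m/s × 3.6 = 23.3 km/h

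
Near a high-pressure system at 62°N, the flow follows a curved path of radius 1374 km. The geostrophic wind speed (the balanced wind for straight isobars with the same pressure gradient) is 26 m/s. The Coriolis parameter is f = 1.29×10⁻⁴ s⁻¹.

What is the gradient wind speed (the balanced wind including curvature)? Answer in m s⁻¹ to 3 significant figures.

31.7 m s⁻¹

Around a high, pressure-gradient force acts outward with centrifugal, so Coriolis balances both:
fV = (1/ρ)|∂P/∂n| + V²/R  →  V² − fR·V + fR·V_g = 0
With fR = 1.29×10⁻⁴ × 1374×10³ m = 177 m/s:
V = [fR − √((fR)² − 4 fR V_g)]/2 = [177 − √(177² − 4×177×26)]/2 = 31.7 m/s
Supergeostrophic (V > V_g = 26 m/s), as expected around a high.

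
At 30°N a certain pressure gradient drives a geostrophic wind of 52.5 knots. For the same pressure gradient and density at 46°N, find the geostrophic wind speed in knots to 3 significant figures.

With the same pressure gradient and density, V_g ∝ 1/f ∝ 1/sin φ.
V₂ = V₁ · sin φ₁ / sin φ₂ = 52.5 × sin 30° / sin 46°
V₂ = 52.5 × 0.5000/0.7193 = 36.5 knots

36.5 knots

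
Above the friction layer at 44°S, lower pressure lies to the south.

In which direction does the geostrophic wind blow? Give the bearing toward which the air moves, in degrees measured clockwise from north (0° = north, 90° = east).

090°

The pressure-gradient force points toward the south (bearing 180°).
Geostrophic balance: in the Southern Hemisphere the Coriolis force deflects motion to the left, so the geostrophic wind blows 90° to the left of the pressure-gradient force (low pressure on the right).
Rotating 180° by 90° counterclockwise gives 090° — the wind blows toward the east.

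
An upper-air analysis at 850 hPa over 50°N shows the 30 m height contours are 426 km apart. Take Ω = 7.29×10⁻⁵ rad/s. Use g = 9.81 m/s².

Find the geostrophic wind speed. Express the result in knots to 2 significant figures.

Coriolis parameter at 50°N:
f = 2Ω sin φ = 2 × 7.29×10⁻⁵ × sin 50° = 1.12×10⁻⁴ s⁻¹
Height gradient: |∂Z/∂n| = 30 m / 426000 m = 7.04×10⁻⁵
On a pressure surface, geostrophic balance gives V_g = (g/f)|∂Z/∂n|:
V_g = 9.81 × 7.04×10⁻⁵ / 1.12×10⁻⁴ = 6.19 m/s
Converting: 6.19 m/s × 1.944 = 12 knots

12 knots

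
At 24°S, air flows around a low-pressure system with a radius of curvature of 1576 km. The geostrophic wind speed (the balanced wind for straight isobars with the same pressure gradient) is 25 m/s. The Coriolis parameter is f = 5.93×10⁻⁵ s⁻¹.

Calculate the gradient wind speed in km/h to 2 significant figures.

74 km/h

Around a low, centrifugal force acts outward with Coriolis, so pressure-gradient force balances both:
(1/ρ)|∂P/∂n| = fV + V²/R  →  V² + fR·V − fR·V_g = 0
With fR = 5.93×10⁻⁵ × 1576×10³ m = 93.5 m/s:
V = [−fR + √((fR)² + 4 fR V_g)]/2 = [−93.5 + √(93.5² + 4×93.5×25)]/2 = 20.5 m/s
Subgeostrophic (V < V_g = 25 m/s), as expected around a low.
Converting: 20.5 m/s × 3.6 = 74 km/h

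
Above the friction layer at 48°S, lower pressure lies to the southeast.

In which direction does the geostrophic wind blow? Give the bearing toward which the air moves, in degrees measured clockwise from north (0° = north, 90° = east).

The pressure-gradient force points toward the southeast (bearing 135°).
Geostrophic balance: in the Southern Hemisphere the Coriolis force deflects motion to the left, so the geostrophic wind blows 90° to the left of the pressure-gradient force (low pressure on the right).
Rotating 135° by 90° counterclockwise gives 045° — the wind blows toward the northeast.

045°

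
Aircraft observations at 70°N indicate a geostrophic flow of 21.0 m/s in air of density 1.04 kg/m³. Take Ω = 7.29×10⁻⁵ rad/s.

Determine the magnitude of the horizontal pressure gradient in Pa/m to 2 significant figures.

3.0×10⁻³ Pa/m

Coriolis parameter at 70°N:
f = 2Ω sin φ = 2 × 7.29×10⁻⁵ × sin 70° = 1.37×10⁻⁴ s⁻¹
Geostrophic balance rearranged: |∂P/∂n| = f ρ V_g
|∂P/∂n| = 1.37×10⁻⁴ × 1.04 × 21.0 = 2.99×10⁻³ Pa/m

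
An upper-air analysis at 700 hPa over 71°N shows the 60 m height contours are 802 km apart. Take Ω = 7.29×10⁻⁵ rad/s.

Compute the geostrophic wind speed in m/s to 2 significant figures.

Coriolis parameter at 71°N:
f = 2Ω sin φ = 2 × 7.29×10⁻⁵ × sin 71° = 1.38×10⁻⁴ s⁻¹
Height gradient: |∂Z/∂n| = 60 m / 802000 m = 7.48×10⁻⁵
On a pressure surface, geostrophic balance gives V_g = (g/f)|∂Z/∂n|:
V_g = 9.81 × 7.48×10⁻⁵ / 1.38×10⁻⁴ = 5.32 m/s

5.3 m/s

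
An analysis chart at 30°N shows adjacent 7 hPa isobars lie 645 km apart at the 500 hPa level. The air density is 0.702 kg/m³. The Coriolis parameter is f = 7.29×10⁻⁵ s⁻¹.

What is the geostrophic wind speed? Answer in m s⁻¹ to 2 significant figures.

Pressure gradient: |∂P/∂n| = 700 Pa / 645000 m = 1.09×10⁻³ Pa/m
Geostrophic balance (pressure-gradient force = Coriolis force):
V_g = (1/(fρ)) |∂P/∂n| = 1.09×10⁻³ / (7.29×10⁻⁵ × 0.702) = 21.2 m/s

21 m s⁻¹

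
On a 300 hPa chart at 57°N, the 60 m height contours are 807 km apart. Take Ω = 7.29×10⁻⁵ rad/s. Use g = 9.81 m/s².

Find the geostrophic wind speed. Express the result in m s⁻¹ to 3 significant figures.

5.96 m s⁻¹

Coriolis parameter at 57°N:
f = 2Ω sin φ = 2 × 7.29×10⁻⁵ × sin 57° = 1.22×10⁻⁴ s⁻¹
Height gradient: |∂Z/∂n| = 60 m / 807000 m = 7.43×10⁻⁵
On a pressure surface, geostrophic balance gives V_g = (g/f)|∂Z/∂n|:
V_g = 9.81 × 7.43×10⁻⁵ / 1.22×10⁻⁴ = 5.96 m/s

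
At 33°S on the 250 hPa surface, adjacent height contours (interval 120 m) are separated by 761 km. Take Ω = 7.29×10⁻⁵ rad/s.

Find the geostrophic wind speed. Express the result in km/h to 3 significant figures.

Coriolis parameter at 33°S:
f = 2Ω sin φ = 2 × 7.29×10⁻⁵ × sin 33° = 7.94×10⁻⁵ s⁻¹
Height gradient: |∂Z/∂n| = 120 m / 761000 m = 1.58×10⁻⁴
On a pressure surface, geostrophic balance gives V_g = (g/f)|∂Z/∂n|:
V_g = 9.81 × 1.58×10⁻⁴ / 7.94×10⁻⁵ = 19.5 m/s
Converting: 19.5 m/s × 3.6 = 70.1 km/h

70.1 km/h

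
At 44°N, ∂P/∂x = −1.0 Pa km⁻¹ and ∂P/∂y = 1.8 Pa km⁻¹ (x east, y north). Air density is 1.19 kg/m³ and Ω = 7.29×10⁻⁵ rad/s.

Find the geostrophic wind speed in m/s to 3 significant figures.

17.1 m/s

Coriolis parameter at 44°N:
f = 2Ω sin φ = 2 × 7.29×10⁻⁵ × sin 44° = 1.01×10⁻⁴ s⁻¹
Component geostrophic relations (x east, y north):
u_g = −(1/(fρ)) ∂P/∂y,  v_g = (1/(fρ)) ∂P/∂x
u_g = −(1.8×10⁻³)/(1.01×10⁻⁴ × 1.19) = −14.9 m/s;  v_g = (−1.0×10⁻³)/(1.01×10⁻⁴ × 1.19) = −8.30 m/s
|V_g| = √(u_g² + v_g²) = 17.1 m/s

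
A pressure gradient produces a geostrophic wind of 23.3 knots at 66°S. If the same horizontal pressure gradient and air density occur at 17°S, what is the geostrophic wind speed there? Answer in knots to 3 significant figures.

72.8 knots

With the same pressure gradient and density, V_g ∝ 1/f ∝ 1/sin φ.
V₂ = V₁ · sin φ₁ / sin φ₂ = 23.3 × sin 66° / sin 17°
V₂ = 23.3 × 0.9135/0.2924 = 72.8 knots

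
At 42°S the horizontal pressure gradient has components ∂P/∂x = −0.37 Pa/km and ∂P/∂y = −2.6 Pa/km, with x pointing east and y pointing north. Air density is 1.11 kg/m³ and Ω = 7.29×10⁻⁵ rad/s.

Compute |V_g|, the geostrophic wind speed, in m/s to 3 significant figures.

24.3 m/s

Coriolis parameter at 42°S:
f = 2Ω sin φ = 2 × 7.29×10⁻⁵ × sin 42° = 9.76×10⁻⁵ s⁻¹
In the Southern Hemisphere f is negative: f = −9.76×10⁻⁵ s⁻¹.
Component geostrophic relations (x east, y north):
u_g = −(1/(fρ)) ∂P/∂y,  v_g = (1/(fρ)) ∂P/∂x
u_g = −(−2.6×10⁻³)/(−9.76×10⁻⁵ × 1.11) = −24.0 m/s;  v_g = (−0.37×10⁻³)/(−9.76×10⁻⁵ × 1.11) = 3.42 m/s
|V_g| = √(u_g² + v_g²) = 24.3 m/s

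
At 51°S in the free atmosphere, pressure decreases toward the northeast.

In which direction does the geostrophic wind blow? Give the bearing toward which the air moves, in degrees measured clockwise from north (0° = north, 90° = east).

The pressure-gradient force points toward the northeast (bearing 045°).
Geostrophic balance: in the Southern Hemisphere the Coriolis force deflects motion to the left, so the geostrophic wind blows 90° to the left of the pressure-gradient force (low pressure on the right).
Rotating 045° by 90° counterclockwise gives 315° — the wind blows toward the northwest.

315°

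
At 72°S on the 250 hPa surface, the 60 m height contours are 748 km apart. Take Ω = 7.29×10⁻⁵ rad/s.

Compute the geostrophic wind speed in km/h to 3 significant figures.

Coriolis parameter at 72°S:
f = 2Ω sin φ = 2 × 7.29×10⁻⁵ × sin 72° = 1.39×10⁻⁴ s⁻¹
Height gradient: |∂Z/∂n| = 60 m / 748000 m = 8.02×10⁻⁵
On a pressure surface, geostrophic balance gives V_g = (g/f)|∂Z/∂n|:
V_g = 9.81 × 8.02×10⁻⁵ / 1.39×10⁻⁴ = 5.67 m/s
Converting: 5.67 m/s × 3.6 = 20.4 km/h

20.4 km/h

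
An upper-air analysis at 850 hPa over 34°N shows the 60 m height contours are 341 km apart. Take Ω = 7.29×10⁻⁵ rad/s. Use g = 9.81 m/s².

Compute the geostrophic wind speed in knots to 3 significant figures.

Coriolis parameter at 34°N:
f = 2Ω sin φ = 2 × 7.29×10⁻⁵ × sin 34° = 8.15×10⁻⁵ s⁻¹
Height gradient: |∂Z/∂n| = 60 m / 341000 m = 1.76×10⁻⁴
On a pressure surface, geostrophic balance gives V_g = (g/f)|∂Z/∂n|:
V_g = 9.81 × 1.76×10⁻⁴ / 8.15×10⁻⁵ = 21.2 m/s
Converting: 21.2 m/s × 1.944 = 41.2 knots

41.2 knots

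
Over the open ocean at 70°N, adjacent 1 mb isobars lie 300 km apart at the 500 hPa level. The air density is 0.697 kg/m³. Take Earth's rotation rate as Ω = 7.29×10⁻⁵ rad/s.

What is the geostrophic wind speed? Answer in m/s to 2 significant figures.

Coriolis parameter at 70°N:
f = 2Ω sin φ = 2 × 7.29×10⁻⁵ × sin 70° = 1.37×10⁻⁴ s⁻¹
Pressure gradient: |∂P/∂n| = 100 Pa / 300000 m = 3.33×10⁻⁴ Pa/m
Geostrophic balance (pressure-gradient force = Coriolis force):
V_g = (1/(fρ)) |∂P/∂n| = 3.33×10⁻⁴ / (1.37×10⁻⁴ × 0.697) = 3.49 m/s

3.5 m/s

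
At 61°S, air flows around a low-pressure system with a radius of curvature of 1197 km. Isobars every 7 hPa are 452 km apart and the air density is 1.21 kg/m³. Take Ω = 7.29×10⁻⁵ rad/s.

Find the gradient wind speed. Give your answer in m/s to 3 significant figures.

9.45 m/s

Coriolis parameter at 61°S:
f = 2Ω sin φ = 2 × 7.29×10⁻⁵ × sin 61° = 1.28×10⁻⁴ s⁻¹
Pressure gradient: |∂P/∂n| = 700 Pa / 452000 m = 1.55×10⁻³ Pa/m
Geostrophic speed: V_g = |∂P/∂n|/(fρ) = 1.55×10⁻³/(1.28×10⁻⁴ × 1.21) = 10.0 m/s
Around a low, centrifugal force acts outward with Coriolis, so pressure-gradient force balances both:
(1/ρ)|∂P/∂n| = fV + V²/R  →  V² + fR·V − fR·V_g = 0
With fR = 1.28×10⁻⁴ × 1197×10³ m = 153 m/s:
V = [−fR + √((fR)² + 4 fR V_g)]/2 = [−153 + √(153² + 4×153×10)]/2 = 9.45 m/s
Subgeostrophic (V < V_g = 10 m/s), as expected around a low.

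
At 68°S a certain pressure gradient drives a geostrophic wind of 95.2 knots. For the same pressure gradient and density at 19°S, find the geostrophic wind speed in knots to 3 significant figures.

271 knots

With the same pressure gradient and density, V_g ∝ 1/f ∝ 1/sin φ.
V₂ = V₁ · sin φ₁ / sin φ₂ = 95.2 × sin 68° / sin 19°
V₂ = 95.2 × 0.9272/0.3256 = 271 knots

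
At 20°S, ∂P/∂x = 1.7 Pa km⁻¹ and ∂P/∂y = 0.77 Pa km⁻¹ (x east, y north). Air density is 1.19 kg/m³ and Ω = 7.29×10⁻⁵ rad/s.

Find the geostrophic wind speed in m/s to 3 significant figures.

Coriolis parameter at 20°S:
f = 2Ω sin φ = 2 × 7.29×10⁻⁵ × sin 20° = 4.99×10⁻⁵ s⁻¹
In the Southern Hemisphere f is negative: f = −4.99×10⁻⁵ s⁻¹.
Component geostrophic relations (x east, y north):
u_g = −(1/(fρ)) ∂P/∂y,  v_g = (1/(fρ)) ∂P/∂x
u_g = −(0.77×10⁻³)/(−4.99×10⁻⁵ × 1.19) = 13.0 m/s;  v_g = (1.7×10⁻³)/(−4.99×10⁻⁵ × 1.19) = −28.6 m/s
|V_g| = √(u_g² + v_g²) = 31.4 m/s

31.4 m/s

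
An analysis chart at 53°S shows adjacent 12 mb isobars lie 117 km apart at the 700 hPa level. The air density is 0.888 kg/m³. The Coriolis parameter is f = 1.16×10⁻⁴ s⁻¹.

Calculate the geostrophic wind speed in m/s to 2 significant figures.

100 m/s

Pressure gradient: |∂P/∂n| = 1200 Pa / 117000 m = 1.03×10⁻² Pa/m
Geostrophic balance (pressure-gradient force = Coriolis force):
V_g = (1/(fρ)) |∂P/∂n| = 1.03×10⁻² / (1.16×10⁻⁴ × 0.888) = 99.6 m/s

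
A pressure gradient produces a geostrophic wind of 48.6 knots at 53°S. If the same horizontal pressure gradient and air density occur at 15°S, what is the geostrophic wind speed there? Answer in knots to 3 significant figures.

150 knots

With the same pressure gradient and density, V_g ∝ 1/f ∝ 1/sin φ.
V₂ = V₁ · sin φ₁ / sin φ₂ = 48.6 × sin 53° / sin 15°
V₂ = 48.6 × 0.7986/0.2588 = 150 knots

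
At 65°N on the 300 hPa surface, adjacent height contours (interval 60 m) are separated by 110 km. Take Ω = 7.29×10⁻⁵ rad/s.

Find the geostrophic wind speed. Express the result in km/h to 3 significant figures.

Coriolis parameter at 65°N:
f = 2Ω sin φ = 2 × 7.29×10⁻⁵ × sin 65° = 1.32×10⁻⁴ s⁻¹
Height gradient: |∂Z/∂n| = 60 m / 110000 m = 5.45×10⁻⁴
On a pressure surface, geostrophic balance gives V_g = (g/f)|∂Z/∂n|:
V_g = 9.81 × 5.45×10⁻⁴ / 1.32×10⁻⁴ = 40.5 m/s
Converting: 40.5 m/s × 3.6 = 146 km/h

146 km/h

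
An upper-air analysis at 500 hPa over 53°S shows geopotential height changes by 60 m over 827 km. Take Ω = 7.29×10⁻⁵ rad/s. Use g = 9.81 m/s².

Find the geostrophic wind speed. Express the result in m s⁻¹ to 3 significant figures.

Coriolis parameter at 53°S:
f = 2Ω sin φ = 2 × 7.29×10⁻⁵ × sin 53° = 1.16×10⁻⁴ s⁻¹
Height gradient: |∂Z/∂n| = 60 m / 827000 m = 7.26×10⁻⁵
On a pressure surface, geostrophic balance gives V_g = (g/f)|∂Z/∂n|:
V_g = 9.81 × 7.26×10⁻⁵ / 1.16×10⁻⁴ = 6.11 m/s

6.11 m s⁻¹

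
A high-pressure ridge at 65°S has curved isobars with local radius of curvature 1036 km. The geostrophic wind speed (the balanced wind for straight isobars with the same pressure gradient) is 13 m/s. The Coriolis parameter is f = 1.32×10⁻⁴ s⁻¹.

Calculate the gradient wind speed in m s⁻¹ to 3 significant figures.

Around a high, pressure-gradient force acts outward with centrifugal, so Coriolis balances both:
fV = (1/ρ)|∂P/∂n| + V²/R  →  V² − fR·V + fR·V_g = 0
With fR = 1.32×10⁻⁴ × 1036×10³ m = 137 m/s:
V = [fR − √((fR)² − 4 fR V_g)]/2 = [137 − √(137² − 4×137×13)]/2 = 14.5 m/s
Supergeostrophic (V > V_g = 13 m/s), as expected around a high.

14.5 m s⁻¹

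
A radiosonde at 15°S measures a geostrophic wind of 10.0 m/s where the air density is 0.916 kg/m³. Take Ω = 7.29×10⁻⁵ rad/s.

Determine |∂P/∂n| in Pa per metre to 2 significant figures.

3.5×10⁻⁴ Pa/m

Coriolis parameter at 15°S:
f = 2Ω sin φ = 2 × 7.29×10⁻⁵ × sin 15° = 3.77×10⁻⁵ s⁻¹
Geostrophic balance rearranged: |∂P/∂n| = f ρ V_g
|∂P/∂n| = 3.77×10⁻⁵ × 0.916 × 10.0 = 3.46×10⁻⁴ Pa/m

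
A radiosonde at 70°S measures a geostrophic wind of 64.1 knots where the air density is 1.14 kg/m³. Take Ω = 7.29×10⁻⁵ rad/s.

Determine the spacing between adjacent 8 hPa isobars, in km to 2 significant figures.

160 km

Coriolis parameter at 70°S:
f = 2Ω sin φ = 2 × 7.29×10⁻⁵ × sin 70° = 1.37×10⁻⁴ s⁻¹
Wind speed in SI: 64.1 knots = 33.0 m/s
Geostrophic balance rearranged: |∂P/∂n| = f ρ V_g
|∂P/∂n| = 1.37×10⁻⁴ × 1.14 × 33.0 = 5.15×10⁻³ Pa/m
Isobar spacing: Δn = ΔP/|∂P/∂n| = 800 Pa / 5.15×10⁻³ Pa/m = 155327 m ≈ 160 km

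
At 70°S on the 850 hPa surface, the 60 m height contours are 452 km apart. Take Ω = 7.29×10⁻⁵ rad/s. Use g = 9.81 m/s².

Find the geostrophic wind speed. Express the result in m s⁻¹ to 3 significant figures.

9.50 m s⁻¹

Coriolis parameter at 70°S:
f = 2Ω sin φ = 2 × 7.29×10⁻⁵ × sin 70° = 1.37×10⁻⁴ s⁻¹
Height gradient: |∂Z/∂n| = 60 m / 452000 m = 1.33×10⁻⁴
On a pressure surface, geostrophic balance gives V_g = (g/f)|∂Z/∂n|:
V_g = 9.81 × 1.33×10⁻⁴ / 1.37×10⁻⁴ = 9.50 m/s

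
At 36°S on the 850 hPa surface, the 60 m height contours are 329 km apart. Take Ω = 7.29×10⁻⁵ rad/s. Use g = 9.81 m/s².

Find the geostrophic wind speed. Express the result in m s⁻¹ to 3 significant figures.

20.9 m s⁻¹

Coriolis parameter at 36°S:
f = 2Ω sin φ = 2 × 7.29×10⁻⁵ × sin 36° = 8.57×10⁻⁵ s⁻¹
Height gradient: |∂Z/∂n| = 60 m / 329000 m = 1.82×10⁻⁴
On a pressure surface, geostrophic balance gives V_g = (g/f)|∂Z/∂n|:
V_g = 9.81 × 1.82×10⁻⁴ / 8.57×10⁻⁵ = 20.9 m/s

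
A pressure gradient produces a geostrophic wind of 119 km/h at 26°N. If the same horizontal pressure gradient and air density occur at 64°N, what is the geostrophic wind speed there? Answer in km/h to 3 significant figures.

With the same pressure gradient and density, V_g ∝ 1/f ∝ 1/sin φ.
V₂ = V₁ · sin φ₁ / sin φ₂ = 119 × sin 26° / sin 64°
V₂ = 119 × 0.4384/0.8988 = 58.0 km/h

58.0 km/h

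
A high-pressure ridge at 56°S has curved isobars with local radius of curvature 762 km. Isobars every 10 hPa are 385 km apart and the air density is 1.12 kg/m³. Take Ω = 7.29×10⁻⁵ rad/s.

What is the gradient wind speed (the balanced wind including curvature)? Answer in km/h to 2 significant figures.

98 km/h

Coriolis parameter at 56°S:
f = 2Ω sin φ = 2 × 7.29×10⁻⁵ × sin 56° = 1.21×10⁻⁴ s⁻¹
Pressure gradient: |∂P/∂n| = 1000 Pa / 385000 m = 2.60×10⁻³ Pa/m
Geostrophic speed: V_g = |∂P/∂n|/(fρ) = 2.60×10⁻³/(1.21×10⁻⁴ × 1.12) = 19.2 m/s
Around a high, pressure-gradient force acts outward with centrifugal, so Coriolis balances both:
fV = (1/ρ)|∂P/∂n| + V²/R  →  V² − fR·V + fR·V_g = 0
With fR = 1.21×10⁻⁴ × 762×10³ m = 92.1 m/s:
V = [fR − √((fR)² − 4 fR V_g)]/2 = [92.1 − √(92.1² − 4×92.1×19.2)]/2 = 27.2 m/s
Supergeostrophic (V > V_g = 19.2 m/s), as expected around a high.
Converting: 27.2 m/s × 3.6 = 98 km/h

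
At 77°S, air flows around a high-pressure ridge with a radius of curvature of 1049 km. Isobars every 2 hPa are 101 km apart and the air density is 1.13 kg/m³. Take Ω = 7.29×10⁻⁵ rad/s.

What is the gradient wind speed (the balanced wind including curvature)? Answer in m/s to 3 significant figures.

13.6 m/s

Coriolis parameter at 77°S:
f = 2Ω sin φ = 2 × 7.29×10⁻⁵ × sin 77° = 1.42×10⁻⁴ s⁻¹
Pressure gradient: |∂P/∂n| = 200 Pa / 101000 m = 1.98×10⁻³ Pa/m
Geostrophic speed: V_g = |∂P/∂n|/(fρ) = 1.98×10⁻³/(1.42×10⁻⁴ × 1.13) = 12.3 m/s
Around a high, pressure-gradient force acts outward with centrifugal, so Coriolis balances both:
fV = (1/ρ)|∂P/∂n| + V²/R  →  V² − fR·V + fR·V_g = 0
With fR = 1.42×10⁻⁴ × 1049×10³ m = 149 m/s:
V = [fR − √((fR)² − 4 fR V_g)]/2 = [149 − √(149² − 4×149×12.3)]/2 = 13.6 m/s
Supergeostrophic (V > V_g = 12.3 m/s), as expected around a high.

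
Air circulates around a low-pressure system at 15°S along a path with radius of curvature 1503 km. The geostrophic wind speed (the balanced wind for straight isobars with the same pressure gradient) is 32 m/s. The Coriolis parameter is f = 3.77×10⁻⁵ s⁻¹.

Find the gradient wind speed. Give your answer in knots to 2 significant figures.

Around a low, centrifugal force acts outward with Coriolis, so pressure-gradient force balances both:
(1/ρ)|∂P/∂n| = fV + V²/R  →  V² + fR·V − fR·V_g = 0
With fR = 3.77×10⁻⁵ × 1503×10³ m = 56.7 m/s:
V = [−fR + √((fR)² + 4 fR V_g)]/2 = [−56.7 + √(56.7² + 4×56.7×32)]/2 = 22.8 m/s
Subgeostrophic (V < V_g = 32 m/s), as expected around a low.
Converting: 22.8 m/s × 1.944 = 44 knots

44 knots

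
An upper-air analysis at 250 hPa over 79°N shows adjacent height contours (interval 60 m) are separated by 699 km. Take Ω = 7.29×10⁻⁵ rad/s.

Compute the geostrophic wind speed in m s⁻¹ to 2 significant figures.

5.9 m s⁻¹

Coriolis parameter at 79°N:
f = 2Ω sin φ = 2 × 7.29×10⁻⁵ × sin 79° = 1.43×10⁻⁴ s⁻¹
Height gradient: |∂Z/∂n| = 60 m / 699000 m = 8.58×10⁻⁵
On a pressure surface, geostrophic balance gives V_g = (g/f)|∂Z/∂n|:
V_g = 9.81 × 8.58×10⁻⁵ / 1.43×10⁻⁴ = 5.88 m/s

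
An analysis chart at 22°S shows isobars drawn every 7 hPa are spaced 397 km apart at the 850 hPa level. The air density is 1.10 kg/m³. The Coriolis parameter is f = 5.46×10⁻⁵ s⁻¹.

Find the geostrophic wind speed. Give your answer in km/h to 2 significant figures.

110 km/h

Pressure gradient: |∂P/∂n| = 700 Pa / 397000 m = 1.76×10⁻³ Pa/m
Geostrophic balance (pressure-gradient force = Coriolis force):
V_g = (1/(fρ)) |∂P/∂n| = 1.76×10⁻³ / (5.46×10⁻⁵ × 1.10) = 29.4 m/s
Converting: 29.4 m/s × 3.6 = 110 km/h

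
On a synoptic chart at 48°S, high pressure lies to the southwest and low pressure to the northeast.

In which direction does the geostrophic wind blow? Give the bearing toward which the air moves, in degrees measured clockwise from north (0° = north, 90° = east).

315°

The pressure-gradient force points toward the northeast (bearing 045°).
Geostrophic balance: in the Southern Hemisphere the Coriolis force deflects motion to the left, so the geostrophic wind blows 90° to the left of the pressure-gradient force (low pressure on the right).
Rotating 045° by 90° counterclockwise gives 315° — the wind blows toward the northwest.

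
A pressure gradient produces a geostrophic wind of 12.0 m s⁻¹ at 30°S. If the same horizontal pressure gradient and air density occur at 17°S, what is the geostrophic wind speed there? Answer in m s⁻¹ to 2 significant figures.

21 m s⁻¹

With the same pressure gradient and density, V_g ∝ 1/f ∝ 1/sin φ.
V₂ = V₁ · sin φ₁ / sin φ₂ = 12.0 × sin 30° / sin 17°
V₂ = 12.0 × 0.5000/0.2924 = 21 m s⁻¹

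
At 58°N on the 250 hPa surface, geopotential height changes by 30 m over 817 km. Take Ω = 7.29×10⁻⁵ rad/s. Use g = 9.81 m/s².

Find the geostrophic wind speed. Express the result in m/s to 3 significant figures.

Coriolis parameter at 58°N:
f = 2Ω sin φ = 2 × 7.29×10⁻⁵ × sin 58° = 1.24×10⁻⁴ s⁻¹
Height gradient: |∂Z/∂n| = 30 m / 817000 m = 3.67×10⁻⁵
On a pressure surface, geostrophic balance gives V_g = (g/f)|∂Z/∂n|:
V_g = 9.81 × 3.67×10⁻⁵ / 1.24×10⁻⁴ = 2.91 m/s

2.91 m/s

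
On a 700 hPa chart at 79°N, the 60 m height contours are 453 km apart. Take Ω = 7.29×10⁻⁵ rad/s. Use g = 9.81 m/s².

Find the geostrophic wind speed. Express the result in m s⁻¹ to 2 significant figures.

Coriolis parameter at 79°N:
f = 2Ω sin φ = 2 × 7.29×10⁻⁵ × sin 79° = 1.43×10⁻⁴ s⁻¹
Height gradient: |∂Z/∂n| = 60 m / 453000 m = 1.32×10⁻⁴
On a pressure surface, geostrophic balance gives V_g = (g/f)|∂Z/∂n|:
V_g = 9.81 × 1.32×10⁻⁴ / 1.43×10⁻⁴ = 9.08 m/s

9.1 m s⁻¹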